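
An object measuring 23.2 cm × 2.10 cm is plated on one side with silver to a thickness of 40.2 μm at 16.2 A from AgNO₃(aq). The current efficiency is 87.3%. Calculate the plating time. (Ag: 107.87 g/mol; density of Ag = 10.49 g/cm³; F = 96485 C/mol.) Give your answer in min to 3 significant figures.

2.17 min

Plated area = 23.2 × 2.10 = 48.72 cm²
Volume = 48.72 × 40.2×10⁻⁴ cm = 0.1959 cm³
m(Ag) = 0.1959 × 10.49 = 2.055 g
n(Ag) = 2.055 / 107.87 = 0.01905 mol; n(e⁻) = 0.01905 mol
Q = 0.01905 × 96485 / 0.873 = 2105 C
t = 2105 / 16.2 = 129.9 s = 2.17 min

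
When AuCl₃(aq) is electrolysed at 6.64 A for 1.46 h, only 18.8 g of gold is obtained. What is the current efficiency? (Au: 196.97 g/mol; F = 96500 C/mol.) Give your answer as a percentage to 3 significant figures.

79.2%

Q = 6.64 × 5256 = 34900 C
n(e⁻) = 34900 / 96500 = 0.3617 mol
Au³⁺ + 3e⁻ → Au, so theoretical n(Au) = 0.1206 mol → 23.75 g
Efficiency = 18.8 / 23.75 = 0.7916 = 79.2%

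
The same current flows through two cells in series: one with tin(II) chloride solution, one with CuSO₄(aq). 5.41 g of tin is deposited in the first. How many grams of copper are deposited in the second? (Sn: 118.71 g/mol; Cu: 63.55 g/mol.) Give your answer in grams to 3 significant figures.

2.90 g

n(Sn) = 5.41 / 118.71 = 0.04557 mol
Sn²⁺ + 2e⁻ → Sn, so n(e⁻) = 2 × 0.04557 = 0.09114 mol
The cells are in series, so the same charge (and hence the same n(e⁻) = 0.09114 mol) passes through both.
Cu²⁺ + 2e⁻ → Cu, so n(Cu) = 0.09114 / 2 = 0.04557 mol
m(Cu) = 0.04557 × 63.55 = 2.90 g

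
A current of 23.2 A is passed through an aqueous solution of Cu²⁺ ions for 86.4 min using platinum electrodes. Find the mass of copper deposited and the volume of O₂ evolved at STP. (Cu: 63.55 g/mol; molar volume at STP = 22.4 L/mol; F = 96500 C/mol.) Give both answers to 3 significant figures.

Q = 23.2 × 5184 = 1.203×10^5 C; n(e⁻) = 1.203×10^5 / 96500 = 1.247 mol
Cathode: Cu²⁺ + 2e⁻ → Cu → n(Cu) = 1.247/2 = 0.6235 mol → 39.6 g
Anode: 2H₂O → O₂ + 4H⁺ + 4e⁻ → n(O₂) = 1.247/4 = 0.3118 mol → 6.98 L

39.6 g Cu; 6.98 L O₂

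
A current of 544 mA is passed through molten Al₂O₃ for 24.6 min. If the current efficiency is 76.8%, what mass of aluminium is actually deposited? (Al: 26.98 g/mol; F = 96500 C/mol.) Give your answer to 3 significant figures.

0.0575 g

Q = 0.544 × 1476 = 802.9 C
n(e⁻) = 802.9 / 96500 = 0.008320 mol
Al³⁺ + 3e⁻ → Al, so theoretical m(Al) = 0.002773 × 26.98 = 0.07482 g
Actual mass = 76.8% × 0.07482 = 0.0575 g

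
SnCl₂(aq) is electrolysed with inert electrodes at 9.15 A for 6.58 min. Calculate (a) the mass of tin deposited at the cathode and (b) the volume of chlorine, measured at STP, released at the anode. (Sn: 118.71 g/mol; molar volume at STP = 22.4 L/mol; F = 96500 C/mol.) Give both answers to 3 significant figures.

2.22 g Sn; 0.419 L Cl₂

Q = 9.15 × 394.8 = 3612 C; n(e⁻) = 3612 / 96500 = 0.03743 mol
Cathode: Sn²⁺ + 2e⁻ → Sn → n(Sn) = 0.03743/2 = 0.01872 mol → 2.22 g
Anode: 2Cl⁻ → Cl₂ + 2e⁻ → n(Cl₂) = 0.03743/2 = 0.01872 mol → 0.419 L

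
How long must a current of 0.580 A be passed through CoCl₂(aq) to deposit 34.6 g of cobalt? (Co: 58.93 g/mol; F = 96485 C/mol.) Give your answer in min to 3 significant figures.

n(Co) = 34.6 / 58.93 = 0.5871 mol
Co²⁺ + 2e⁻ → Co, so n(e⁻) = 2 × 0.5871 = 1.174 mol
Q = 1.174 × 96485 = 1.133×10^5 C
t = Q / I = 1.133×10^5 / 0.580 = 1.953×10^5 s = 3260 min

3260 min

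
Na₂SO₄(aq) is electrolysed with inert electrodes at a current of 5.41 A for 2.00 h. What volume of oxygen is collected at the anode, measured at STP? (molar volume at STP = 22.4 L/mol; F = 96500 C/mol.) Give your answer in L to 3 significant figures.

Q = 5.41 A × 7200 s = 38950 C
n(e⁻) = Q/F = 38950/96500 = 0.4036 mol
2H₂O → O₂ + 4H⁺ + 4e⁻, so n(O₂) = 0.4036 / 4 = 0.1009 mol
V = 0.1009 × 22.4 = 2.260 L

2.26 L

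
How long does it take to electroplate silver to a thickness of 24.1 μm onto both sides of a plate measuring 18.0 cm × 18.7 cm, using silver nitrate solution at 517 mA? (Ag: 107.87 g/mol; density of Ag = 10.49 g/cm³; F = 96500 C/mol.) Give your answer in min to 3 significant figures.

491 min

Plated area = 2 × 18.0 × 18.7 = 673.2 cm²
Volume = 673.2 × 24.1×10⁻⁴ cm = 1.622 cm³
m(Ag) = 1.622 × 10.49 = 17.01 g
n(Ag) = 17.01 / 107.87 = 0.1577 mol; n(e⁻) = 0.1577 mol
Q = 0.1577 × 96500 = 15220 C
t = 15220 / 0.517 = 29440 s = 491 min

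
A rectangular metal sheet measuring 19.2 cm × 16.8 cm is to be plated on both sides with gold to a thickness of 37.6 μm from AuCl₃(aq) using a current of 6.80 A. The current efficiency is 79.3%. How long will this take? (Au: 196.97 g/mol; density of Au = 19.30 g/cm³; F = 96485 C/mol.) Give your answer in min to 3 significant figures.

Plated area = 2 × 19.2 × 16.8 = 645.1 cm²
Volume = 645.1 × 37.6×10⁻⁴ cm = 2.426 cm³
m(Au) = 2.426 × 19.30 = 46.82 g
n(Au) = 46.82 / 196.97 = 0.2377 mol; n(e⁻) = 3 × 0.2377 = 0.7131 mol
Q = 0.7131 × 96485 / 0.793 = 86760 C
t = 86760 / 6.80 = 12760 s = 213 min

213 min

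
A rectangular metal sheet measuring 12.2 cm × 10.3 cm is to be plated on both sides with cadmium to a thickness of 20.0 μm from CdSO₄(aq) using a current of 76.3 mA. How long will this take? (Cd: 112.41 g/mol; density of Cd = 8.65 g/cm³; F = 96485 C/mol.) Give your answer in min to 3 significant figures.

1630 min

Plated area = 2 × 12.2 × 10.3 = 251.3 cm²
Volume = 251.3 × 20.0×10⁻⁴ cm = 0.5026 cm³
m(Cd) = 0.5026 × 8.65 = 4.347 g
n(Cd) = 4.347 / 112.41 = 0.03867 mol; n(e⁻) = 2 × 0.03867 = 0.07734 mol
Q = 0.07734 × 96485 = 7462 C
t = 7462 / 0.0763 = 97800 s = 1630 min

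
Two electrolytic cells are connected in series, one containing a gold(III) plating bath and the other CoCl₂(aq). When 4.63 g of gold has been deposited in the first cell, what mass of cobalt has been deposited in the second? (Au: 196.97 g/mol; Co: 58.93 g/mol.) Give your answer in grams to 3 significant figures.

n(Au) = 4.63 / 196.97 = 0.02351 mol
Au³⁺ + 3e⁻ → Au, so n(e⁻) = 3 × 0.02351 = 0.07053 mol
Same current for the same time ⇒ same n(e⁻) = 0.07053 mol in both cells.
Co²⁺ + 2e⁻ → Co, so n(Co) = 0.07053 / 2 = 0.03527 mol
m(Co) = 0.03527 × 58.93 = 2.08 g

2.08 g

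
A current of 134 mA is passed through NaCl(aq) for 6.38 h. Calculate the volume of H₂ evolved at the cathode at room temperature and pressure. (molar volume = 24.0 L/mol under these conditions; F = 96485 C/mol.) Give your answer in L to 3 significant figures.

0.383 L

Q = It = 0.134 × 22968 = 3078 C
n(e⁻) = Q/F = 3078/96485 = 0.03190 mol
2H⁺ + 2e⁻ → H₂, so n(H₂) = 0.03190 / 2 = 0.01595 mol
V = 0.01595 × 24.0 = 0.3828 L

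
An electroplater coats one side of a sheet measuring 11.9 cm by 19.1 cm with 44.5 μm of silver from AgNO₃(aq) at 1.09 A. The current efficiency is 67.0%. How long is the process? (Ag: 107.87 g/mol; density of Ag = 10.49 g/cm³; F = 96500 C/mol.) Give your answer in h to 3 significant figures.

3.61 h

Plated area = 11.9 × 19.1 = 227.3 cm²
Volume = 227.3 × 44.5×10⁻⁴ cm = 1.011 cm³
m(Ag) = 1.011 × 10.49 = 10.61 g
n(Ag) = 10.61 / 107.87 = 0.09836 mol; n(e⁻) = 0.09836 mol
Q = 0.09836 × 96500 / 0.670 = 14170 C
t = 14170 / 1.09 = 13000 s = 3.61 h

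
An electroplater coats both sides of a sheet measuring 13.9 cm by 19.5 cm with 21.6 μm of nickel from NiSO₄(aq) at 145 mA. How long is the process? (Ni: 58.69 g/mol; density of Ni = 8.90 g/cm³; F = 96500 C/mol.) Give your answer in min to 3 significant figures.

3940 min

Plated area = 2 × 13.9 × 19.5 = 542.1 cm²
Volume = 542.1 × 21.6×10⁻⁴ cm = 1.171 cm³
m(Ni) = 1.171 × 8.90 = 10.42 g
n(Ni) = 10.42 / 58.69 = 0.1775 mol; n(e⁻) = 2 × 0.1775 = 0.3550 mol
Q = 0.3550 × 96500 = 34260 C
t = 34260 / 0.145 = 2.363×10^5 s = 3940 min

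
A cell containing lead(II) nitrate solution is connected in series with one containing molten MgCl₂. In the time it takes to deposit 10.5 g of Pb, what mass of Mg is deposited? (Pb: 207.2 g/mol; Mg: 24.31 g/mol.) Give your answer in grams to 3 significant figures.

1.23 g

n(Pb) = 10.5 / 207.2 = 0.05068 mol
Pb²⁺ + 2e⁻ → Pb, so n(e⁻) = 2 × 0.05068 = 0.1014 mol
Same current for the same time ⇒ same n(e⁻) = 0.1014 mol in both cells.
Mg²⁺ + 2e⁻ → Mg, so n(Mg) = 0.1014 / 2 = 0.05070 mol
m(Mg) = 0.05070 × 24.31 = 1.23 g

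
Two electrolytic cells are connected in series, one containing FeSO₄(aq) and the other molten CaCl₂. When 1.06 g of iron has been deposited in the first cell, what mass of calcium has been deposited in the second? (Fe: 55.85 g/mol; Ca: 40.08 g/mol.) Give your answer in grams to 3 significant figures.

0.761 g

n(Fe) = 1.06 / 55.85 = 0.01898 mol
Fe²⁺ + 2e⁻ → Fe, so n(e⁻) = 2 × 0.01898 = 0.03796 mol
Same current for the same time ⇒ same n(e⁻) = 0.03796 mol in both cells.
Ca²⁺ + 2e⁻ → Ca, so n(Ca) = 0.03796 / 2 = 0.01898 mol
m(Ca) = 0.01898 × 40.08 = 0.761 g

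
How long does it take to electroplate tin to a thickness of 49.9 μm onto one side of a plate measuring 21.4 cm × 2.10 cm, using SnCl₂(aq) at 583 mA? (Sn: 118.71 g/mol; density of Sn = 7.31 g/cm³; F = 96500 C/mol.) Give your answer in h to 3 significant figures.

Plated area = 21.4 × 2.10 = 44.94 cm²
Volume = 44.94 × 49.9×10⁻⁴ cm = 0.2243 cm³
m(Sn) = 0.2243 × 7.31 = 1.640 g
n(Sn) = 1.640 / 118.71 = 0.01382 mol; n(e⁻) = 2 × 0.01382 = 0.02764 mol
Q = 0.02764 × 96500 = 2667 C
t = 2667 / 0.583 = 4575 s = 1.27 h

1.27 h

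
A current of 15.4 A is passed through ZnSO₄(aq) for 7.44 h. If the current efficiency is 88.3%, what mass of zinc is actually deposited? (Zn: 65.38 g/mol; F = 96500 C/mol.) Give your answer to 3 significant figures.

123 g

Q = 15.4 × 26784 = 4.125×10^5 C
n(e⁻) = 4.125×10^5 / 96500 = 4.275 mol
Zn²⁺ + 2e⁻ → Zn, so theoretical m(Zn) = 2.138 × 65.38 = 139.8 g
Actual mass = 88.3% × 139.8 = 123 g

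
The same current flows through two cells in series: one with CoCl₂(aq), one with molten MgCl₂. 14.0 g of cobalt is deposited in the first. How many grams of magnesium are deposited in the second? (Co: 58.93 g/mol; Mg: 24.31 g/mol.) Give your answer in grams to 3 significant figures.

5.78 g

n(Co) = 14.0 / 58.93 = 0.2376 mol
Co²⁺ + 2e⁻ → Co, so n(e⁻) = 2 × 0.2376 = 0.4752 mol
Same current for the same time ⇒ same n(e⁻) = 0.4752 mol in both cells.
Mg²⁺ + 2e⁻ → Mg, so n(Mg) = 0.4752 / 2 = 0.2376 mol
m(Mg) = 0.2376 × 24.31 = 5.78 g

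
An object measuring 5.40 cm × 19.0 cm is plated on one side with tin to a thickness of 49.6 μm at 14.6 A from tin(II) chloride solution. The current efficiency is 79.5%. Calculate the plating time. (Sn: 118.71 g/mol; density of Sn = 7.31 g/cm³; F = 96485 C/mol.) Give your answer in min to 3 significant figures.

Plated area = 5.40 × 19.0 = 102.6 cm²
Volume = 102.6 × 49.6×10⁻⁴ cm = 0.5089 cm³
m(Sn) = 0.5089 × 7.31 = 3.720 g
n(Sn) = 3.720 / 118.71 = 0.03134 mol; n(e⁻) = 2 × 0.03134 = 0.06268 mol
Q = 0.06268 × 96485 / 0.795 = 7607 C
t = 7607 / 14.6 = 521.0 s = 8.68 min

8.68 min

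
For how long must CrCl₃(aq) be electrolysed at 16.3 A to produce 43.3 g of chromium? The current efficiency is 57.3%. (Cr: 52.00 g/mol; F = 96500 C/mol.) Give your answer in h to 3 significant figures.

n(Cr) = 43.3 / 52.00 = 0.8327 mol
Cr³⁺ + 3e⁻ → Cr, so n(e⁻) = 3 × 0.8327 = 2.498 mol
Q = 2.498 × 96500 / 0.573 = 4.207×10^5 C
t = Q / I = 4.207×10^5 / 16.3 = 25810 s = 7.17 h

7.17 h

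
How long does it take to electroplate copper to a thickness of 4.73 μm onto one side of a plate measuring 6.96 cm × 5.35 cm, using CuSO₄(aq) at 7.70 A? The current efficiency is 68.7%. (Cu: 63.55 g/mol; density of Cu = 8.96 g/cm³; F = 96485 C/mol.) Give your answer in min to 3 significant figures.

Plated area = 6.96 × 5.35 = 37.24 cm²
Volume = 37.24 × 4.73×10⁻⁴ cm = 0.01761 cm³
m(Cu) = 0.01761 × 8.96 = 0.1578 g
n(Cu) = 0.1578 / 63.55 = 0.002483 mol; n(e⁻) = 2 × 0.002483 = 0.004966 mol
Q = 0.004966 × 96485 / 0.687 = 697.4 C
t = 697.4 / 7.70 = 90.57 s = 1.51 min

1.51 min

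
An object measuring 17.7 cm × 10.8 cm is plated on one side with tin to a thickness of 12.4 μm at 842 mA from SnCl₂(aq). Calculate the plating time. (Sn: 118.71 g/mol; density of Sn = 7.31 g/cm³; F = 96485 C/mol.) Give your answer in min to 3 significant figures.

Plated area = 17.7 × 10.8 = 191.2 cm²
Volume = 191.2 × 12.4×10⁻⁴ cm = 0.2371 cm³
m(Sn) = 0.2371 × 7.31 = 1.733 g
n(Sn) = 1.733 / 118.71 = 0.01460 mol; n(e⁻) = 2 × 0.01460 = 0.02920 mol
Q = 0.02920 × 96485 = 2817 C
t = 2817 / 0.842 = 3346 s = 55.8 min

55.8 min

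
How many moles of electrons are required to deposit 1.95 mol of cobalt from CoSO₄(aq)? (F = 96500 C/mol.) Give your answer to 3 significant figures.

3.90 mol

Co²⁺ + 2e⁻ → Co, so n(e⁻) = 2 × 1.95 = 3.900 mol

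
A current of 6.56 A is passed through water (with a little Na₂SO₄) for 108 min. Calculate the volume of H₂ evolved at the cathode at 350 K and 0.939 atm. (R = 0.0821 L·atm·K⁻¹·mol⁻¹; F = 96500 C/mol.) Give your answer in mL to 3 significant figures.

6740 mL

Q = 6.56 A × 6480 s = 42510 C
n(e⁻) = 42510 / 96500 = 0.4405 mol
2H⁺ + 2e⁻ → H₂, so n(H₂) = 0.4405 / 2 = 0.2203 mol
V = nRT/P = 0.2203 × 0.0821 × 350 / 0.939 = 6.742 L
= 6740 mL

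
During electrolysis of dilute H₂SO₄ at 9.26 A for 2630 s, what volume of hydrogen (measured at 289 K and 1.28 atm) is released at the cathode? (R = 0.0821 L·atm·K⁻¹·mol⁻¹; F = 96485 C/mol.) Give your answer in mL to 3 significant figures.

Q = It = 9.26 × 2630 = 24350 C
Moles of electrons = 24350 / 96485 = 0.2524 mol
2H⁺ + 2e⁻ → H₂, so n(H₂) = 0.2524 / 2 = 0.1262 mol
V = nRT/P = 0.1262 × 0.0821 × 289 / 1.28 = 2.339 L
= 2340 mL

2340 mL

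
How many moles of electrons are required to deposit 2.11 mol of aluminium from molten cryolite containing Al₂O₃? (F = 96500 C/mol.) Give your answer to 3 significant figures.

6.33 mol

Al³⁺ + 3e⁻ → Al, so n(e⁻) = 3 × 2.11 = 6.330 mol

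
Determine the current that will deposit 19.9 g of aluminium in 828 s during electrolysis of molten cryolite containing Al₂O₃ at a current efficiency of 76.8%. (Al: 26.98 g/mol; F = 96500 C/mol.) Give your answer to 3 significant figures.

n(Al) = 19.9 / 26.98 = 0.7376 mol
Al³⁺ + 3e⁻ → Al, so n(e⁻) = 3 × 0.7376 = 2.213 mol
Q = 2.213 × 96500 / 0.768 = 2.781×10^5 C
I = Q / t = 2.781×10^5 / 828 s = 336 A

336 A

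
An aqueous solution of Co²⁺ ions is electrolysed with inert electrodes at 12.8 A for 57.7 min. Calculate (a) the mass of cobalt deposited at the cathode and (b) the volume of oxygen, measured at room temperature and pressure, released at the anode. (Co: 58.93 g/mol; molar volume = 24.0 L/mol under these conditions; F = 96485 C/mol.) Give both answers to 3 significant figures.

Q = 12.8 × 3462 = 44310 C; n(e⁻) = 44310 / 96485 = 0.4592 mol
Cathode: Co²⁺ + 2e⁻ → Co → n(Co) = 0.4592/2 = 0.2296 mol → 13.5 g
Anode: 2H₂O → O₂ + 4H⁺ + 4e⁻ → n(O₂) = 0.4592/4 = 0.1148 mol → 2.76 L

13.5 g Co; 2.76 L O₂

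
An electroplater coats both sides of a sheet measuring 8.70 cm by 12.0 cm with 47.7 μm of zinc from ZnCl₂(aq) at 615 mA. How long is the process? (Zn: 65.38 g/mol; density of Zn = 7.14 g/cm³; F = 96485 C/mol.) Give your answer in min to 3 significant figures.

Plated area = 2 × 8.70 × 12.0 = 208.8 cm²
Volume = 208.8 × 47.7×10⁻⁴ cm = 0.9960 cm³
m(Zn) = 0.9960 × 7.14 = 7.111 g
n(Zn) = 7.111 / 65.38 = 0.1088 mol; n(e⁻) = 2 × 0.1088 = 0.2176 mol
Q = 0.2176 × 96485 = 21000 C
t = 21000 / 0.615 = 34150 s = 569 min

569 min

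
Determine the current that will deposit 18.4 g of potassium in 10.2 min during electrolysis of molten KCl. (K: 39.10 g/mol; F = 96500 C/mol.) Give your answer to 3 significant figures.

74.2 A

n(K) = 18.4 / 39.10 = 0.4706 mol
K⁺ + e⁻ → K, so n(e⁻) = 0.4706 mol
Q = 0.4706 × 96500 = 45410 C
I = Q / t = 45410 / 612 s = 74.2 A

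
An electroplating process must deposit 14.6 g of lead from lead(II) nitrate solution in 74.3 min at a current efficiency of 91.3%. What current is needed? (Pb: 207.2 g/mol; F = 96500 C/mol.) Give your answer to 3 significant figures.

3.34 A

n(Pb) = 14.6 / 207.2 = 0.07046 mol
Pb²⁺ + 2e⁻ → Pb, so n(e⁻) = 2 × 0.07046 = 0.1409 mol
Q = 0.1409 × 96500 / 0.913 = 14890 C
I = Q / t = 14890 / 4458 s = 3.34 A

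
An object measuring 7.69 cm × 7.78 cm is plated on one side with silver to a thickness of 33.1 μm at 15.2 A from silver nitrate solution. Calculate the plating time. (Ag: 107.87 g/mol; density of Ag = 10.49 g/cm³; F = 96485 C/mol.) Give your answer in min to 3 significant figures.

Plated area = 7.69 × 7.78 = 59.83 cm²
Volume = 59.83 × 33.1×10⁻⁴ cm = 0.1980 cm³
m(Ag) = 0.1980 × 10.49 = 2.077 g
n(Ag) = 2.077 / 107.87 = 0.01925 mol; n(e⁻) = 0.01925 mol
Q = 0.01925 × 96485 = 1857 C
t = 1857 / 15.2 = 122.2 s = 2.04 min

2.04 min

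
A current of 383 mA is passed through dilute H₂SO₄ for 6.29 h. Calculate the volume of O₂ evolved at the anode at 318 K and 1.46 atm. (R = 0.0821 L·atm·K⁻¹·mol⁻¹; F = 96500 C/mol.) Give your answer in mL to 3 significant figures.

Charge passed = 0.383 × 22644 = 8673 C
n(e⁻) = 8673 / 96500 = 0.08988 mol
2H₂O → O₂ + 4H⁺ + 4e⁻, so n(O₂) = 0.08988 / 4 = 0.02247 mol
V = nRT/P = 0.02247 × 0.0821 × 318 / 1.46 = 0.4018 L
= 402 mL

402 mL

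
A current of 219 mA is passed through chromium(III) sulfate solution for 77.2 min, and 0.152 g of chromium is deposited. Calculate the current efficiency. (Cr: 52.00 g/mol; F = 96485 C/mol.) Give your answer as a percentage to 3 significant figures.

Q = 0.219 × 4632 = 1014 C
n(e⁻) = 1014 / 96485 = 0.01051 mol
Cr³⁺ + 3e⁻ → Cr, so theoretical n(Cr) = 0.003503 mol → 0.1822 g
Efficiency = 0.152 / 0.1822 = 0.8342 = 83.4%

83.4%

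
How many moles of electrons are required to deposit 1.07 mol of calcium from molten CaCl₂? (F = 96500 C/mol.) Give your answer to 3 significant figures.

Ca²⁺ + 2e⁻ → Ca, so n(e⁻) = 2 × 1.07 = 2.140 mol

2.14 mol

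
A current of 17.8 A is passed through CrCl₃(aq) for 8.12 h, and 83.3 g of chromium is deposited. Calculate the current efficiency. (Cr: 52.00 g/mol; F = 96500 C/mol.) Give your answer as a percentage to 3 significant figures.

Q = 17.8 × 29232 = 5.203×10^5 C
n(e⁻) = 5.203×10^5 / 96500 = 5.392 mol
Cr³⁺ + 3e⁻ → Cr, so theoretical n(Cr) = 1.797 mol → 93.44 g
Efficiency = 83.3 / 93.44 = 0.8915 = 89.1%

89.1%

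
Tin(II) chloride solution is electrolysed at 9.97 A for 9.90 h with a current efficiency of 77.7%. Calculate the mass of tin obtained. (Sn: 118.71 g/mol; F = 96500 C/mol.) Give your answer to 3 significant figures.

Q = 9.97 × 35640 = 3.553×10^5 C
n(e⁻) = 3.553×10^5 / 96500 = 3.682 mol
Sn²⁺ + 2e⁻ → Sn, so theoretical m(Sn) = 1.841 × 118.71 = 218.5 g
Actual mass = 77.7% × 218.5 = 170 g

170 g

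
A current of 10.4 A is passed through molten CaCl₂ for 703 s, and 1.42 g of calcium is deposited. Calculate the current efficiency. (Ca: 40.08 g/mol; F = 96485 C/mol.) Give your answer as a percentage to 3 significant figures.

93.5%

Q = 10.4 × 703 = 7311 C
n(e⁻) = 7311 / 96485 = 0.07577 mol
Ca²⁺ + 2e⁻ → Ca, so theoretical n(Ca) = 0.03789 mol → 1.519 g
Efficiency = 1.42 / 1.519 = 0.9348 = 93.5%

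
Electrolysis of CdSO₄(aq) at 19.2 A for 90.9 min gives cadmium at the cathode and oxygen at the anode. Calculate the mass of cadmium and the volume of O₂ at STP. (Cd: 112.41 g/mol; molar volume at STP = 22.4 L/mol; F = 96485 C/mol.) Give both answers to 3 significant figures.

61.0 g Cd; 6.08 L O₂

Q = 19.2 × 5454 = 1.047×10^5 C; n(e⁻) = 1.047×10^5 / 96485 = 1.085 mol
Cathode: Cd²⁺ + 2e⁻ → Cd → n(Cd) = 1.085/2 = 0.5425 mol → 61.0 g
Anode: 2H₂O → O₂ + 4H⁺ + 4e⁻ → n(O₂) = 1.085/4 = 0.2713 mol → 6.08 L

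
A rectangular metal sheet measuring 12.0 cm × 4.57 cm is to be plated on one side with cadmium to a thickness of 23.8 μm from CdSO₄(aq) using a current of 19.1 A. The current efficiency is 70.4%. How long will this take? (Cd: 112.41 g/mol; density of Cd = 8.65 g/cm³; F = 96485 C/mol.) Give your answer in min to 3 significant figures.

2.40 min

Plated area = 12.0 × 4.57 = 54.84 cm²
Volume = 54.84 × 23.8×10⁻⁴ cm = 0.1305 cm³
m(Cd) = 0.1305 × 8.65 = 1.129 g
n(Cd) = 1.129 / 112.41 = 0.01004 mol; n(e⁻) = 2 × 0.01004 = 0.02008 mol
Q = 0.02008 × 96485 / 0.704 = 2752 C
t = 2752 / 19.1 = 144.1 s = 2.40 min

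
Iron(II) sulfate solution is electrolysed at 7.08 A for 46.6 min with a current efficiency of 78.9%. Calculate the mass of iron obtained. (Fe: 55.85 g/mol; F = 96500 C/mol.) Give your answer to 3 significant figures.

4.52 g

Q = 7.08 × 2796 = 19800 C
n(e⁻) = 19800 / 96500 = 0.2052 mol
Fe²⁺ + 2e⁻ → Fe, so theoretical m(Fe) = 0.1026 × 55.85 = 5.730 g
Actual mass = 78.9% × 5.730 = 4.52 g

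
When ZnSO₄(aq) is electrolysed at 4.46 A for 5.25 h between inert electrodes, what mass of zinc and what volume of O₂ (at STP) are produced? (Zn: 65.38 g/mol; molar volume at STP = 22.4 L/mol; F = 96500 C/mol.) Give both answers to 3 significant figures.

Q = 4.46 × 18900 = 84290 C; n(e⁻) = 84290 / 96500 = 0.8735 mol
Cathode: Zn²⁺ + 2e⁻ → Zn → n(Zn) = 0.8735/2 = 0.4368 mol → 28.6 g
Anode: 2H₂O → O₂ + 4H⁺ + 4e⁻ → n(O₂) = 0.8735/4 = 0.2184 mol → 4.89 L

28.6 g Zn; 4.89 L O₂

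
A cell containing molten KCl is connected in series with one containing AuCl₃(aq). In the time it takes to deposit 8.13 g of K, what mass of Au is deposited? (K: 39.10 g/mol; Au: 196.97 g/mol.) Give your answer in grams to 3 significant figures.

n(K) = 8.13 / 39.10 = 0.2079 mol
K⁺ + e⁻ → K, so n(e⁻) = 0.2079 mol
In series, the same 0.2079 mol of electrons flows through the second cell.
Au³⁺ + 3e⁻ → Au, so n(Au) = 0.2079 / 3 = 0.06930 mol
m(Au) = 0.06930 × 196.97 = 13.7 g

13.7 g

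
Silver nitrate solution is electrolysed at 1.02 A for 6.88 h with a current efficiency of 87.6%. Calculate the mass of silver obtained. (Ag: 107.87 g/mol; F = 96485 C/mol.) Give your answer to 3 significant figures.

24.7 g

Q = 1.02 × 24768 = 25260 C
n(e⁻) = 25260 / 96485 = 0.2618 mol
Ag⁺ + e⁻ → Ag, so theoretical m(Ag) = 0.2618 × 107.87 = 28.24 g
Actual mass = 87.6% × 28.24 = 24.7 g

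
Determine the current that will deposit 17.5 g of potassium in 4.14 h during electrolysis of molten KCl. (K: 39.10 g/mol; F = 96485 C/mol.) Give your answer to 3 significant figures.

n(K) = 17.5 / 39.10 = 0.4476 mol
K⁺ + e⁻ → K, so n(e⁻) = 0.4476 mol
Q = 0.4476 × 96485 = 43190 C
I = Q / t = 43190 / 14904 s = 2.90 A

2.90 A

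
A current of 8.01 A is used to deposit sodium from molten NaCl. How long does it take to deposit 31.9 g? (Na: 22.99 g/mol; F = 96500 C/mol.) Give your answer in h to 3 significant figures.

n(Na) = 31.9 / 22.99 = 1.388 mol
Na⁺ + e⁻ → Na, so n(e⁻) = 1.388 mol
Q = 1.388 × 96500 = 1.339×10^5 C
t = Q / I = 1.339×10^5 / 8.01 = 16720 s = 4.64 h

4.64 h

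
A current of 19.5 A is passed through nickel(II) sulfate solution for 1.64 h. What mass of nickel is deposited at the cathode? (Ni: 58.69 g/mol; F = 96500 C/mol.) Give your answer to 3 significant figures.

35.0 g

Charge passed = 19.5 × 5904 = 1.151×10^5 C
n(e⁻) = Q/F = 1.151×10^5/96500 = 1.193 mol
Ni²⁺ + 2e⁻ → Ni, so n(Ni) = 1.193 / 2 = 0.5965 mol
m = 0.5965 × 58.69 = 35.0 g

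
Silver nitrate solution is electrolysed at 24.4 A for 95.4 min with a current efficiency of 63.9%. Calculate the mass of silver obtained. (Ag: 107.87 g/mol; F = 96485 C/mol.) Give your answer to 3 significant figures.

99.8 g

Q = 24.4 × 5724 = 1.397×10^5 C
n(e⁻) = 1.397×10^5 / 96485 = 1.448 mol
Ag⁺ + e⁻ → Ag, so theoretical m(Ag) = 1.448 × 107.87 = 156.2 g
Actual mass = 63.9% × 156.2 = 99.8 g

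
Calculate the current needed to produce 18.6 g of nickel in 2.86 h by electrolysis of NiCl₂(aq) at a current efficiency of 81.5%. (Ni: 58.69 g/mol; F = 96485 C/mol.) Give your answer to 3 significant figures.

7.29 A

n(Ni) = 18.6 / 58.69 = 0.3169 mol
Ni²⁺ + 2e⁻ → Ni, so n(e⁻) = 2 × 0.3169 = 0.6338 mol
Q = 0.6338 × 96485 / 0.815 = 75030 C
I = Q / t = 75030 / 10296 s = 7.29 A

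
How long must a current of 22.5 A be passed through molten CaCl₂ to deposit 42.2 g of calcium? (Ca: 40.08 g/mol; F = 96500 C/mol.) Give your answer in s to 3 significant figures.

9030 s

n(Ca) = 42.2 / 40.08 = 1.053 mol
Ca²⁺ + 2e⁻ → Ca, so n(e⁻) = 2 × 1.053 = 2.106 mol
Q = 2.106 × 96500 = 2.032×10^5 C
t = Q / I = 2.032×10^5 / 22.5 = 9031 s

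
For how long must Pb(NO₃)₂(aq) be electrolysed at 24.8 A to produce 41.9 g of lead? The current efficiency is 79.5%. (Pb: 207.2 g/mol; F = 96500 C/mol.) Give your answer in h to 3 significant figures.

n(Pb) = 41.9 / 207.2 = 0.2022 mol
Pb²⁺ + 2e⁻ → Pb, so n(e⁻) = 2 × 0.2022 = 0.4044 mol
Q = 0.4044 × 96500 / 0.795 = 49090 C
t = Q / I = 49090 / 24.8 = 1979 s = 0.550 h

0.550 h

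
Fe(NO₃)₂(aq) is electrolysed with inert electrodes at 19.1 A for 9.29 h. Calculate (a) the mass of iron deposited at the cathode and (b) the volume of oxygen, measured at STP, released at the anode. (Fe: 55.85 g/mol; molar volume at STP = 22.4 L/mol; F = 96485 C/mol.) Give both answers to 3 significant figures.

185 g Fe; 37.1 L O₂

Q = 19.1 × 33444 = 6.388×10^5 C; n(e⁻) = 6.388×10^5 / 96485 = 6.621 mol
Cathode: Fe²⁺ + 2e⁻ → Fe → n(Fe) = 6.621/2 = 3.311 mol → 185 g
Anode: 2H₂O → O₂ + 4H⁺ + 4e⁻ → n(O₂) = 6.621/4 = 1.655 mol → 37.1 L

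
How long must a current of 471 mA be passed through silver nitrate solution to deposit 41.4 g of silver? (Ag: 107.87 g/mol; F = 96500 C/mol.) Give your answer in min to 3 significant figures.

1310 min

n(Ag) = 41.4 / 107.87 = 0.3838 mol
Ag⁺ + e⁻ → Ag, so n(e⁻) = 0.3838 mol
Q = 0.3838 × 96500 = 37040 C
t = Q / I = 37040 / 0.471 = 78640 s = 1310 min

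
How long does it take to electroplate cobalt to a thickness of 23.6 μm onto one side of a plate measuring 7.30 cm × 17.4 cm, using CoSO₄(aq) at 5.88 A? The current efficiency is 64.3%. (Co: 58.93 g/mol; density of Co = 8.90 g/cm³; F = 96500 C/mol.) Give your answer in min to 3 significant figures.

Plated area = 7.30 × 17.4 = 127.0 cm²
Volume = 127.0 × 23.6×10⁻⁴ cm = 0.2997 cm³
m(Co) = 0.2997 × 8.90 = 2.667 g
n(Co) = 2.667 / 58.93 = 0.04526 mol; n(e⁻) = 2 × 0.04526 = 0.09052 mol
Q = 0.09052 × 96500 / 0.643 = 13590 C
t = 13590 / 5.88 = 2311 s = 38.5 min

38.5 min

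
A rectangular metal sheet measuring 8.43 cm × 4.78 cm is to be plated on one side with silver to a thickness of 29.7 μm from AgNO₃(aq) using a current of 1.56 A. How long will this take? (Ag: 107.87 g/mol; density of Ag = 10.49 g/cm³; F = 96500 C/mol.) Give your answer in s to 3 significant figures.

Plated area = 8.43 × 4.78 = 40.30 cm²
Volume = 40.30 × 29.7×10⁻⁴ cm = 0.1197 cm³
m(Ag) = 0.1197 × 10.49 = 1.256 g
n(Ag) = 1.256 / 107.87 = 0.01164 mol; n(e⁻) = 0.01164 mol
Q = 0.01164 × 96500 = 1123 C
t = 1123 / 1.56 = 719.9 s

720 s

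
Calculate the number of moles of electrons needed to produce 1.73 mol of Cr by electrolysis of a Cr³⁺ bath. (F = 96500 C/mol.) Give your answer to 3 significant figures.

Cr³⁺ + 3e⁻ → Cr, so n(e⁻) = 3 × 1.73 = 5.190 mol

5.19 mol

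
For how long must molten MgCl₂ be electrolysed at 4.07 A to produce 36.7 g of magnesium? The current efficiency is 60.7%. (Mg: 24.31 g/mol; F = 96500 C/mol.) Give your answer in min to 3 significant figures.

n(Mg) = 36.7 / 24.31 = 1.510 mol
Mg²⁺ + 2e⁻ → Mg, so n(e⁻) = 2 × 1.510 = 3.020 mol
Q = 3.020 × 96500 / 0.607 = 4.801×10^5 C
t = Q / I = 4.801×10^5 / 4.07 = 1.180×10^5 s = 1970 min

1970 min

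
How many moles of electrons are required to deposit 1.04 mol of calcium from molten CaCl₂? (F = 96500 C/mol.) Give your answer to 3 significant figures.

2.08 mol

Ca²⁺ + 2e⁻ → Ca, so n(e⁻) = 2 × 1.04 = 2.080 mol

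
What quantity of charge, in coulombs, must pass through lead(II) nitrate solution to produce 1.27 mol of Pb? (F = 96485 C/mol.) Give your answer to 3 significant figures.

Pb²⁺ + 2e⁻ → Pb, so n(e⁻) = 2 × 1.27 = 2.540 mol
Q = 2.540 × 96485 = 2.451×10^5 C

2.45×10^5 C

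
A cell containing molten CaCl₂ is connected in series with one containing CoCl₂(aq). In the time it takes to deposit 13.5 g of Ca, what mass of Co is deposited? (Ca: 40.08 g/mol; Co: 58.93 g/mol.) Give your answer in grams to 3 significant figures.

19.8 g

n(Ca) = 13.5 / 40.08 = 0.3368 mol
Ca²⁺ + 2e⁻ → Ca, so n(e⁻) = 2 × 0.3368 = 0.6736 mol
The cells are in series, so the same charge (and hence the same n(e⁻) = 0.6736 mol) passes through both.
Co²⁺ + 2e⁻ → Co, so n(Co) = 0.6736 / 2 = 0.3368 mol
m(Co) = 0.3368 × 58.93 = 19.8 g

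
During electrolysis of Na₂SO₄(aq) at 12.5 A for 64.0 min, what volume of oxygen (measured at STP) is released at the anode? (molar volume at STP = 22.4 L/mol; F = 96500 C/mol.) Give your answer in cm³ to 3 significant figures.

2790 cm³

Charge passed = 12.5 × 3840 = 48000 C
n(e⁻) = 48000 / 96500 = 0.4974 mol
2H₂O → O₂ + 4H⁺ + 4e⁻, so n(O₂) = 0.4974 / 4 = 0.1244 mol
V = 0.1244 × 22.4 = 2.787 L
= 2790 cm³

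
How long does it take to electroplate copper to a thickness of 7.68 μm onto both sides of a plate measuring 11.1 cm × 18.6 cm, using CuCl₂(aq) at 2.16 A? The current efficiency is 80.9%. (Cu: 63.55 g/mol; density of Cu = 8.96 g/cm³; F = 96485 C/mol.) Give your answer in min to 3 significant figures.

Plated area = 2 × 11.1 × 18.6 = 412.9 cm²
Volume = 412.9 × 7.68×10⁻⁴ cm = 0.3171 cm³
m(Cu) = 0.3171 × 8.96 = 2.841 g
n(Cu) = 2.841 / 63.55 = 0.04470 mol; n(e⁻) = 2 × 0.04470 = 0.08940 mol
Q = 0.08940 × 96485 / 0.809 = 10660 C
t = 10660 / 2.16 = 4935 s = 82.3 min

82.3 min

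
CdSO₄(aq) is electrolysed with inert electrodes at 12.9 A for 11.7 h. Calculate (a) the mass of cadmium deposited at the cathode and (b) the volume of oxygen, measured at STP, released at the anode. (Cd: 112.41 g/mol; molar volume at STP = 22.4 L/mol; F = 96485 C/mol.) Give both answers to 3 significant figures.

Q = 12.9 × 42120 = 5.433×10^5 C; n(e⁻) = 5.433×10^5 / 96485 = 5.631 mol
Cathode: Cd²⁺ + 2e⁻ → Cd → n(Cd) = 5.631/2 = 2.816 mol → 317 g
Anode: 2H₂O → O₂ + 4H⁺ + 4e⁻ → n(O₂) = 5.631/4 = 1.408 mol → 31.5 L

317 g Cd; 31.5 L O₂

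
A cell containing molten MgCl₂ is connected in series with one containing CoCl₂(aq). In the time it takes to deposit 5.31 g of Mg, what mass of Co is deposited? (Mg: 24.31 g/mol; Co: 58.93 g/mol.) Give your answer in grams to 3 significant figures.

12.9 g

n(Mg) = 5.31 / 24.31 = 0.2184 mol
Mg²⁺ + 2e⁻ → Mg, so n(e⁻) = 2 × 0.2184 = 0.4368 mol
In series, the same 0.4368 mol of electrons flows through the second cell.
Co²⁺ + 2e⁻ → Co, so n(Co) = 0.4368 / 2 = 0.2184 mol
m(Co) = 0.2184 × 58.93 = 12.9 g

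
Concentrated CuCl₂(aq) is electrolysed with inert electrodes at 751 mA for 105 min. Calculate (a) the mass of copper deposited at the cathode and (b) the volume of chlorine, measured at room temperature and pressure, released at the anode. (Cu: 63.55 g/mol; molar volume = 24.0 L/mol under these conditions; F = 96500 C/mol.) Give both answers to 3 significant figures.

1.56 g Cu; 0.588 L Cl₂

Q = 0.751 × 6300 = 4731 C; n(e⁻) = 4731 / 96500 = 0.04903 mol
Cathode: Cu²⁺ + 2e⁻ → Cu → n(Cu) = 0.04903/2 = 0.02452 mol → 1.56 g
Anode: 2Cl⁻ → Cl₂ + 2e⁻ → n(Cl₂) = 0.04903/2 = 0.02452 mol → 0.588 L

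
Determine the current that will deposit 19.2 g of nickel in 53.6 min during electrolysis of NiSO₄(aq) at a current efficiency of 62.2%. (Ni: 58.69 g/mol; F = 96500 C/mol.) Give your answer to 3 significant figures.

n(Ni) = 19.2 / 58.69 = 0.3271 mol
Ni²⁺ + 2e⁻ → Ni, so n(e⁻) = 2 × 0.3271 = 0.6542 mol
Q = 0.6542 × 96500 / 0.622 = 1.015×10^5 C
I = Q / t = 1.015×10^5 / 3216 s = 31.6 A

31.6 A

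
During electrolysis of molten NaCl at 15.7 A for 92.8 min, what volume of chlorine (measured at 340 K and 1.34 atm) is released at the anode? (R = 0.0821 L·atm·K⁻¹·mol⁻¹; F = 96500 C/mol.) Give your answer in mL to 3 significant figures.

Q = It = 15.7 × 5568 = 87420 C
n(e⁻) = 87420 / 96500 = 0.9059 mol
2Cl⁻ → Cl₂ + 2e⁻, so n(Cl₂) = 0.9059 / 2 = 0.4530 mol
V = nRT/P = 0.4530 × 0.0821 × 340 / 1.34 = 9.437 L
= 9440 mL

9440 mL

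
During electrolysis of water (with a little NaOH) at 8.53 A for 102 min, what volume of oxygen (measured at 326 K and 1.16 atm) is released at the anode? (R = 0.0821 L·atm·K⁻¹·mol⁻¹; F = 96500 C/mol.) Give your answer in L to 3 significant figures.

Q = 8.53 A × 6120 s = 52200 C
Moles of electrons = 52200 / 96500 = 0.5409 mol
2H₂O → O₂ + 4H⁺ + 4e⁻, so n(O₂) = 0.5409 / 4 = 0.1352 mol
V = nRT/P = 0.1352 × 0.0821 × 326 / 1.16 = 3.119 L

3.12 L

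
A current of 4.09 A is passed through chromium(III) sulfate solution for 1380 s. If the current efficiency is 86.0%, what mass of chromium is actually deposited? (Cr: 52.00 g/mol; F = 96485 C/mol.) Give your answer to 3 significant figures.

0.872 g

Q = 4.09 × 1380 = 5644 C
n(e⁻) = 5644 / 96485 = 0.05850 mol
Cr³⁺ + 3e⁻ → Cr, so theoretical m(Cr) = 0.01950 × 52.00 = 1.014 g
Actual mass = 86.0% × 1.014 = 0.872 g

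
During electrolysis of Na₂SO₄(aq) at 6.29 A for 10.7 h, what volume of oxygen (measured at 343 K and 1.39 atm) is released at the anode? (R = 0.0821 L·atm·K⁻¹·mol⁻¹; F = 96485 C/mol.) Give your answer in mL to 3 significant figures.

Charge passed = 6.29 × 38520 = 2.423×10^5 C
n(e⁻) = Q/F = 2.423×10^5/96485 = 2.511 mol
2H₂O → O₂ + 4H⁺ + 4e⁻, so n(O₂) = 2.511 / 4 = 0.6278 mol
V = nRT/P = 0.6278 × 0.0821 × 343 / 1.39 = 12.72 L
= 12700 mL

12700 mL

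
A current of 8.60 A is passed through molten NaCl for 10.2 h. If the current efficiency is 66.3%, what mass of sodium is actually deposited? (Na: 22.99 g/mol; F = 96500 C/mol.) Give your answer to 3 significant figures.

49.9 g

Q = 8.60 × 36720 = 3.158×10^5 C
n(e⁻) = 3.158×10^5 / 96500 = 3.273 mol
Na⁺ + e⁻ → Na, so theoretical m(Na) = 3.273 × 22.99 = 75.25 g
Actual mass = 66.3% × 75.25 = 49.9 g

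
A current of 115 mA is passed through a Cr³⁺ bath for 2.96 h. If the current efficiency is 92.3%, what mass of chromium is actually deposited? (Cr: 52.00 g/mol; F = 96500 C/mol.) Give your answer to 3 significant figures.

Q = 0.115 × 10656 = 1225 C
n(e⁻) = 1225 / 96500 = 0.01269 mol
Cr³⁺ + 3e⁻ → Cr, so theoretical m(Cr) = 0.004230 × 52.00 = 0.2200 g
Actual mass = 92.3% × 0.2200 = 0.203 g

0.203 g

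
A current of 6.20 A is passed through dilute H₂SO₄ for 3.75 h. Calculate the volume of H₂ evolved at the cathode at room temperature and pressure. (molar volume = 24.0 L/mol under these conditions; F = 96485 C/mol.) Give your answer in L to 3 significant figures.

Q = It = 6.20 × 13500 = 83700 C
n(e⁻) = Q/F = 83700/96485 = 0.8675 mol
2H⁺ + 2e⁻ → H₂, so n(H₂) = 0.8675 / 2 = 0.4338 mol
V = 0.4338 × 24.0 = 10.41 L

10.4 L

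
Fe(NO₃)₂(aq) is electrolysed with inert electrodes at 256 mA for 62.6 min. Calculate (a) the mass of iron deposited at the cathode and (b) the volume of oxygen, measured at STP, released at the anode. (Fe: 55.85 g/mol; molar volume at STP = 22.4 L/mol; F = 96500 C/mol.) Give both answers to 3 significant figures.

Q = 0.256 × 3756 = 961.5 C; n(e⁻) = 961.5 / 96500 = 0.009964 mol
Cathode: Fe²⁺ + 2e⁻ → Fe → n(Fe) = 0.009964/2 = 0.004982 mol → 0.278 g
Anode: 2H₂O → O₂ + 4H⁺ + 4e⁻ → n(O₂) = 0.009964/4 = 0.002491 mol → 0.0558 L

0.278 g Fe; 0.0558 L O₂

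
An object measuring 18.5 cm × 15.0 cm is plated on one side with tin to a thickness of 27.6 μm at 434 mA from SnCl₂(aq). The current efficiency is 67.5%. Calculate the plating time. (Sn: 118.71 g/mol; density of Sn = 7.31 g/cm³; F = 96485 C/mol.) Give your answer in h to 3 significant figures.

Plated area = 18.5 × 15.0 = 277.5 cm²
Volume = 277.5 × 27.6×10⁻⁴ cm = 0.7659 cm³
m(Sn) = 0.7659 × 7.31 = 5.599 g
n(Sn) = 5.599 / 118.71 = 0.04717 mol; n(e⁻) = 2 × 0.04717 = 0.09434 mol
Q = 0.09434 × 96485 / 0.675 = 13490 C
t = 13490 / 0.434 = 31080 s = 8.63 h

8.63 h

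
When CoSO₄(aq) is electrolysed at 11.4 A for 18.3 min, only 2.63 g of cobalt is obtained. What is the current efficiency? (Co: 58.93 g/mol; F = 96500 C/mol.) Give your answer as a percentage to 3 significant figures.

Q = 11.4 × 1098 = 12520 C
n(e⁻) = 12520 / 96500 = 0.1297 mol
Co²⁺ + 2e⁻ → Co, so theoretical n(Co) = 0.06485 mol → 3.822 g
Efficiency = 2.63 / 3.822 = 0.6881 = 68.8%

68.8%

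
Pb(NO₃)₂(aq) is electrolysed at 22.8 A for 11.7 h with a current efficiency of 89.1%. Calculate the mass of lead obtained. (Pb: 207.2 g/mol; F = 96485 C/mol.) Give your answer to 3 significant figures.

919 g

Q = 22.8 × 42120 = 9.603×10^5 C
n(e⁻) = 9.603×10^5 / 96485 = 9.953 mol
Pb²⁺ + 2e⁻ → Pb, so theoretical m(Pb) = 4.977 × 207.2 = 1031 g
Actual mass = 89.1% × 1031 = 919 g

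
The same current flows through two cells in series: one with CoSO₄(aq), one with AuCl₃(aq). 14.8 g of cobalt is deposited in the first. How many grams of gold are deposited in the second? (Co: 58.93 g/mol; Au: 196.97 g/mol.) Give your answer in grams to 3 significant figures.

33.0 g

n(Co) = 14.8 / 58.93 = 0.2511 mol
Co²⁺ + 2e⁻ → Co, so n(e⁻) = 2 × 0.2511 = 0.5022 mol
In series, the same 0.5022 mol of electrons flows through the second cell.
Au³⁺ + 3e⁻ → Au, so n(Au) = 0.5022 / 3 = 0.1674 mol
m(Au) = 0.1674 × 196.97 = 33.0 g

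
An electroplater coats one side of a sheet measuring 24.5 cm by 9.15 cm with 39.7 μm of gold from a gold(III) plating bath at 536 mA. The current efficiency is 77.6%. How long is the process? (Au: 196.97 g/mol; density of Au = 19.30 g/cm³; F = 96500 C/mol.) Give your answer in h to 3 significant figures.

Plated area = 24.5 × 9.15 = 224.2 cm²
Volume = 224.2 × 39.7×10⁻⁴ cm = 0.8901 cm³
m(Au) = 0.8901 × 19.30 = 17.18 g
n(Au) = 17.18 / 196.97 = 0.08722 mol; n(e⁻) = 3 × 0.08722 = 0.2617 mol
Q = 0.2617 × 96500 / 0.776 = 32540 C
t = 32540 / 0.536 = 60710 s = 16.9 h

16.9 h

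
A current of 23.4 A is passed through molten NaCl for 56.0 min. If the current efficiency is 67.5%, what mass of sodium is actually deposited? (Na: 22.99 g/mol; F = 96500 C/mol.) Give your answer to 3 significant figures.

Q = 23.4 × 3360 = 78620 C
n(e⁻) = 78620 / 96500 = 0.8147 mol
Na⁺ + e⁻ → Na, so theoretical m(Na) = 0.8147 × 22.99 = 18.73 g
Actual mass = 67.5% × 18.73 = 12.6 g

12.6 g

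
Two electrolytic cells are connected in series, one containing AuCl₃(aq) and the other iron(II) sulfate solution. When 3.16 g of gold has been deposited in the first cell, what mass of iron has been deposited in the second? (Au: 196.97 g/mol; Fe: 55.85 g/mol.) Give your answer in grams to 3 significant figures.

n(Au) = 3.16 / 196.97 = 0.01604 mol
Au³⁺ + 3e⁻ → Au, so n(e⁻) = 3 × 0.01604 = 0.04812 mol
Since the cells are in series, n(e⁻) in the Fe cell is also 0.04812 mol.
Fe²⁺ + 2e⁻ → Fe, so n(Fe) = 0.04812 / 2 = 0.02406 mol
m(Fe) = 0.02406 × 55.85 = 1.34 g

1.34 g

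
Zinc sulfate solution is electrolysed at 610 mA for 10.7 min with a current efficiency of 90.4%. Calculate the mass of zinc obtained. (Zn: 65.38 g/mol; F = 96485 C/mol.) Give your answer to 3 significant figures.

0.120 g

Q = 0.610 × 642 = 391.6 C
n(e⁻) = 391.6 / 96485 = 0.004059 mol
Zn²⁺ + 2e⁻ → Zn, so theoretical m(Zn) = 0.002030 × 65.38 = 0.1327 g
Actual mass = 90.4% × 0.1327 = 0.120 g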